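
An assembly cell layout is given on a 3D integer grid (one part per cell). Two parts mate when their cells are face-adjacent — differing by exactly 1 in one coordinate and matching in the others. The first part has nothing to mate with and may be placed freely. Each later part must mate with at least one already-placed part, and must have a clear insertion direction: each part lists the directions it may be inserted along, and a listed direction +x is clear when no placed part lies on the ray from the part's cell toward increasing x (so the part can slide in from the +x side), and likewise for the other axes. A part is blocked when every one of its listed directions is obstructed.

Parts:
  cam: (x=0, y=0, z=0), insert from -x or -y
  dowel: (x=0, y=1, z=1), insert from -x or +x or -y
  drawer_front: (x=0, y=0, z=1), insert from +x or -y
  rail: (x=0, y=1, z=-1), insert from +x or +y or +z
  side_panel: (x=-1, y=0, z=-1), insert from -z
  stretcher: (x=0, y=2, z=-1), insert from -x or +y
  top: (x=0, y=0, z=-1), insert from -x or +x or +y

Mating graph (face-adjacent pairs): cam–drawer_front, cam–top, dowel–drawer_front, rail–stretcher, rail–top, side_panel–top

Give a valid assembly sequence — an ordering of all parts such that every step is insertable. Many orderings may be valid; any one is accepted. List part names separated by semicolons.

top; rail; side_panel; cam; drawer_front; dowel; stretcher

1. top@(0, 0, -1) [-x clear] — {top}
2. rail@(0, 1, -1) [+x clear] — {rail, top}
3. side_panel@(-1, 0, -1) [-z clear] — {rail, side_panel, top}
4. cam@(0, 0, 0) [-x clear] — {cam, rail, side_panel, top}
5. drawer_front@(0, 0, 1) [+x clear] — {cam, drawer_front, rail, side_panel, top}
6. dowel@(0, 1, 1) [-x clear] — {cam, dowel, drawer_front, rail, side_panel, top}
7. stretcher@(0, 2, -1) [-x clear] — {cam, dowel, drawer_front, rail, side_panel, stretcher, top}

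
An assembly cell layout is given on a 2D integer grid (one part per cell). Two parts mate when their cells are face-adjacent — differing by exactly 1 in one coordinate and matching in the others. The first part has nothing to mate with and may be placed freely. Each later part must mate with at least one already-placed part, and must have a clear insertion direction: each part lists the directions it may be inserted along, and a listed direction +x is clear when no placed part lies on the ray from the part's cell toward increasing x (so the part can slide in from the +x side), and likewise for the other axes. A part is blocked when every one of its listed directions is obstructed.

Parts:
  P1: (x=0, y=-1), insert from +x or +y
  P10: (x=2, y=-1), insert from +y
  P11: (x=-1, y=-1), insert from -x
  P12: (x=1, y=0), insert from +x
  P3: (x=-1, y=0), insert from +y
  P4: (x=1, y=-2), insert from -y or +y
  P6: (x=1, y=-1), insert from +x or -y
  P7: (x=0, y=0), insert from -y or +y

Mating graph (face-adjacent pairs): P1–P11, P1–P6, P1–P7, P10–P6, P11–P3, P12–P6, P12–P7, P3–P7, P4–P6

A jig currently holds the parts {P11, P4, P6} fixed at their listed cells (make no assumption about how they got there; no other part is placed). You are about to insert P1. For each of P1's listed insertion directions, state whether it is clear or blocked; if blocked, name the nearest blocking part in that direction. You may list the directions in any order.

+x: nearest on ray is P6@(1, -1) ⇒ blocked
+y: ray from P1(0, -1) has no placed part ⇒ clear

+x: blocked by P6; +y: clear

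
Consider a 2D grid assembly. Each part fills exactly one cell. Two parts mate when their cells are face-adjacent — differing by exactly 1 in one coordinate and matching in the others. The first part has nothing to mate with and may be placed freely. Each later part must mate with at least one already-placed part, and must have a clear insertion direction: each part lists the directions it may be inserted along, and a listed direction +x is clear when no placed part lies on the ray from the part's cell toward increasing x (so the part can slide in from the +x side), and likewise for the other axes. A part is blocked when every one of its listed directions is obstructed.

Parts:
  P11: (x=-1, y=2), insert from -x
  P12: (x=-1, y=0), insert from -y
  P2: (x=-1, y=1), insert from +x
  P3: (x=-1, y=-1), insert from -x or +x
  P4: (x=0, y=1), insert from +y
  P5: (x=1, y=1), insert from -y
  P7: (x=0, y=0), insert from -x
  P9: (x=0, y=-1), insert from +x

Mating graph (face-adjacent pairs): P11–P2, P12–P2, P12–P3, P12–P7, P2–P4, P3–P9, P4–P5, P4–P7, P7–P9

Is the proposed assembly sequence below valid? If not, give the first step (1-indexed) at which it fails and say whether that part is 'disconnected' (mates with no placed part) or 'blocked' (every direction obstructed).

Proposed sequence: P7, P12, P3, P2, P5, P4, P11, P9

1. P7@(0, 0) [-x clear] — {P7}
2. P12@(-1, 0) [-y clear] — {P12, P7}
3. P3@(-1, -1) [-x clear] — {P12, P3, P7}
4. P2@(-1, 1) [+x clear] — {P12, P2, P3, P7}
5. P5@(1, 1) — no placed neighbour ⇒ disconnected

Invalid at step 5 (disconnected)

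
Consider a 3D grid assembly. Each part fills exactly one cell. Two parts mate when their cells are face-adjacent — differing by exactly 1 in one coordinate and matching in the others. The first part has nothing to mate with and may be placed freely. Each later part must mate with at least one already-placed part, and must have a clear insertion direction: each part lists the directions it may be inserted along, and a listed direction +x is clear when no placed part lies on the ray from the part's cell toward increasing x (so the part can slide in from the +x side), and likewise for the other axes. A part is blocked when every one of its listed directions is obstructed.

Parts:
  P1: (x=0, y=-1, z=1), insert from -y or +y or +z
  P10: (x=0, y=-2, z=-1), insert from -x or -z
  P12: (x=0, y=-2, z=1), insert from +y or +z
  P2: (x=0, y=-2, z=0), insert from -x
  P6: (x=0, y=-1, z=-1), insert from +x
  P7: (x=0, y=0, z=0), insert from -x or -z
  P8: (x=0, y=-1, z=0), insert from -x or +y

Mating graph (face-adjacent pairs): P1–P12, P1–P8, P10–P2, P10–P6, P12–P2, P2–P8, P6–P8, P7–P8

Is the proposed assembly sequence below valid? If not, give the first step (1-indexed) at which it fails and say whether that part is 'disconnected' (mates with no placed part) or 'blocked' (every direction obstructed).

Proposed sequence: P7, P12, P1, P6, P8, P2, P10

Invalid at step 2 (disconnected)

1. P7@(0, 0, 0) [-x clear] — {P7}
2. P12@(0, -2, 1) — no placed neighbour ⇒ disconnected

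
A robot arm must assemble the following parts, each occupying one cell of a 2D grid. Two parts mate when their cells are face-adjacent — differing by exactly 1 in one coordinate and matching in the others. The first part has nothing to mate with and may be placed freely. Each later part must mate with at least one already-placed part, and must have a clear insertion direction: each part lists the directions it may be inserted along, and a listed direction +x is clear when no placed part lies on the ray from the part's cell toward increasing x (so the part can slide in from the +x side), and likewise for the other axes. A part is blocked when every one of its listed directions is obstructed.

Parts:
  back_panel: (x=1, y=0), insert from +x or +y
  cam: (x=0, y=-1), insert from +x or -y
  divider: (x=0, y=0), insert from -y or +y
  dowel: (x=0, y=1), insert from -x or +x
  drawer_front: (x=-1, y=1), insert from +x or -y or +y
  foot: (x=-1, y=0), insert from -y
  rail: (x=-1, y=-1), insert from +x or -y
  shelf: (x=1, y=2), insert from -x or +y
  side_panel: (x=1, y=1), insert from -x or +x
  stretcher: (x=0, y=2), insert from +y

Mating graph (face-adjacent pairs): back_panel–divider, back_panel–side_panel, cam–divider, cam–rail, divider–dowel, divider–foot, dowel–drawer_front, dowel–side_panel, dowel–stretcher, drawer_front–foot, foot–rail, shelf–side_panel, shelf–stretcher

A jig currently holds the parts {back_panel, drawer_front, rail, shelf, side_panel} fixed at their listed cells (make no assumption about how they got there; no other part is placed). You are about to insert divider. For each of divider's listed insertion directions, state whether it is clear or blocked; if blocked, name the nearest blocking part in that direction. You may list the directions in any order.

-y: ray from divider(0, 0) has no placed part ⇒ clear
+y: ray from divider(0, 0) has no placed part ⇒ clear

+y: clear; -y: clear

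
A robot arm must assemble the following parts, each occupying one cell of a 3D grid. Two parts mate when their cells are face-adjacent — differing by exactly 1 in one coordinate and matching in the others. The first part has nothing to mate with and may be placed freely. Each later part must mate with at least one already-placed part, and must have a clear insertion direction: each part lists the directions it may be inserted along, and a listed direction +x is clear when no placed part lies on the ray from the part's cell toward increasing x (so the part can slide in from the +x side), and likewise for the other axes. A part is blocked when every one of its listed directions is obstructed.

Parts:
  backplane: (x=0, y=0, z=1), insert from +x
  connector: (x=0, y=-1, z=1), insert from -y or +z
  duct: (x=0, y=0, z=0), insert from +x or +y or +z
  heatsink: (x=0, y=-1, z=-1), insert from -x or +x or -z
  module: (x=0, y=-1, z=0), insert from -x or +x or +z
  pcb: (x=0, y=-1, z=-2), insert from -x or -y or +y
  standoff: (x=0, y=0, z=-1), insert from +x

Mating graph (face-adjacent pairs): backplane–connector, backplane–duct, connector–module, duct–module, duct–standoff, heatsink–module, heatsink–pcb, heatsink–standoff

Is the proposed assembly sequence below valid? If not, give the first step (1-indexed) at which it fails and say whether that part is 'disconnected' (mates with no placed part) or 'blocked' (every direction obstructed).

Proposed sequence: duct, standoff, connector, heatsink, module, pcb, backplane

Invalid at step 3 (disconnected)

1. duct@(0, 0, 0) [+x clear] — {duct}
2. standoff@(0, 0, -1) [+x clear] — {duct, standoff}
3. connector@(0, -1, 1) — no placed neighbour ⇒ disconnected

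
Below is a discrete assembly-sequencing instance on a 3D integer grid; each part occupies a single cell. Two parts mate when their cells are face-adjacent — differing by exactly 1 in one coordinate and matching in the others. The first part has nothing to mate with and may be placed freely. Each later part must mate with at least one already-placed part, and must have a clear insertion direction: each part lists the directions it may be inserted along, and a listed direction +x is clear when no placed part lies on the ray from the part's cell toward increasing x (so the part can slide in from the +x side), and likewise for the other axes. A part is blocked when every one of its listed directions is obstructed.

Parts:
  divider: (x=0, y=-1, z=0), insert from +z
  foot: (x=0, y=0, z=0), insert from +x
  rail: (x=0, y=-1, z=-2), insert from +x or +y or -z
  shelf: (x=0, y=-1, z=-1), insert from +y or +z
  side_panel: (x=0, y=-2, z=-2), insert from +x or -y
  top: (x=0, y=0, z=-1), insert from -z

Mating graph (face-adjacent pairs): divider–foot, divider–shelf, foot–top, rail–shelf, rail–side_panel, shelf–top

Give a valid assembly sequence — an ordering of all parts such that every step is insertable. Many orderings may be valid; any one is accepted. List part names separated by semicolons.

divider; shelf; rail; top; side_panel; foot

1. divider@(0, -1, 0) [+z clear] — {divider}
2. shelf@(0, -1, -1) [+y clear] — {divider, shelf}
3. rail@(0, -1, -2) [+x clear] — {divider, rail, shelf}
4. top@(0, 0, -1) [-z clear] — {divider, rail, shelf, top}
5. side_panel@(0, -2, -2) [+x clear] — {divider, rail, shelf, side_panel, top}
6. foot@(0, 0, 0) [+x clear] — {divider, foot, rail, shelf, side_panel, top}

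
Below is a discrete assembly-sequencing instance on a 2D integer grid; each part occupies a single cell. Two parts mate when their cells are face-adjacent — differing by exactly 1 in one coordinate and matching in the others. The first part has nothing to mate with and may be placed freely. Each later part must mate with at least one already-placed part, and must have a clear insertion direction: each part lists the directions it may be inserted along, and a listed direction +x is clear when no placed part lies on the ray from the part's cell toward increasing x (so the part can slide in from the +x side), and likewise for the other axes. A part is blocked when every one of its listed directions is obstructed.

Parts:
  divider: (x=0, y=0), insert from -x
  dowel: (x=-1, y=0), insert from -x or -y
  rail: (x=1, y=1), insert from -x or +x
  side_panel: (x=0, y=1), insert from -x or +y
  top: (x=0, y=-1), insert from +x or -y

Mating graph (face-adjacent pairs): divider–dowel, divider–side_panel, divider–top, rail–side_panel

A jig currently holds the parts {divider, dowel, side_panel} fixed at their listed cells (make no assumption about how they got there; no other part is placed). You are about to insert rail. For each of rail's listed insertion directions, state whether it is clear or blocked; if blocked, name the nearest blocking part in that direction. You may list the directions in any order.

+x: clear; -x: blocked by side_panel

-x: nearest on ray is side_panel@(0, 1) ⇒ blocked
+x: ray from rail(1, 1) has no placed part ⇒ clear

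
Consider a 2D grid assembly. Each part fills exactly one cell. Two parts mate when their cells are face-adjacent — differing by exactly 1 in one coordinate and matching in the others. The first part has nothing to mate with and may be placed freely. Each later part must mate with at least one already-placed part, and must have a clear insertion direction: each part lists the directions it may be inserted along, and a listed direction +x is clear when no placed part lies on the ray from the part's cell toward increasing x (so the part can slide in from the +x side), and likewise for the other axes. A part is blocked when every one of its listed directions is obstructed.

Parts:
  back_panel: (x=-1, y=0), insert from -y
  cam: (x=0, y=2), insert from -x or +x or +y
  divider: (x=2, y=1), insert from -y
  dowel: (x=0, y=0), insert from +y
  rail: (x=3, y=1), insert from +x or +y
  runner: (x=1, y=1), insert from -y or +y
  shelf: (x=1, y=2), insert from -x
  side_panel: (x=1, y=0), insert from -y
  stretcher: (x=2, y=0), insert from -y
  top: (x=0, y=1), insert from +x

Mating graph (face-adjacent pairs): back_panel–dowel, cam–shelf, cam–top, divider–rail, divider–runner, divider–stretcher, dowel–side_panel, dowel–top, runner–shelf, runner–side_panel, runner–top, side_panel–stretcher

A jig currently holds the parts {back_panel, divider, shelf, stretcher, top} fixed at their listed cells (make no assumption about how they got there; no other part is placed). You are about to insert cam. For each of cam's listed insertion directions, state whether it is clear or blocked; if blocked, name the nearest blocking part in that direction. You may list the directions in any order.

+x: blocked by shelf; +y: clear; -x: clear

-x: ray from cam(0, 2) has no placed part ⇒ clear
+x: nearest on ray is shelf@(1, 2) ⇒ blocked
+y: ray from cam(0, 2) has no placed part ⇒ clear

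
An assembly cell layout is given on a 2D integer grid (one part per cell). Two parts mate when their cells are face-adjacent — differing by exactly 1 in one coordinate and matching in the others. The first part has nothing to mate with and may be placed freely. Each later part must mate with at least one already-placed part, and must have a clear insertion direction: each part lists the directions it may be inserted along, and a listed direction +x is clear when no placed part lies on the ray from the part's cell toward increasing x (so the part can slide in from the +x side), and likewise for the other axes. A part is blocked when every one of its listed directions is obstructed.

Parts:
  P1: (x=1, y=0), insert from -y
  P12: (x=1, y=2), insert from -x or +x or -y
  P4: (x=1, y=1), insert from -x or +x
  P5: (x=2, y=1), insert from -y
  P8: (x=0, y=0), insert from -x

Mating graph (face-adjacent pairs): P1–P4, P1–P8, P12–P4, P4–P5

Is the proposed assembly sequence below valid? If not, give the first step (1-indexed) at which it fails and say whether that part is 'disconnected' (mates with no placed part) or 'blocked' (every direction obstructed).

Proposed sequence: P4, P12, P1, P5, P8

1. P4@(1, 1) [-x clear] — {P4}
2. P12@(1, 2) [-x clear] — {P12, P4}
3. P1@(1, 0) [-y clear] — {P1, P12, P4}
4. P5@(2, 1) [-y clear] — {P1, P12, P4, P5}
5. P8@(0, 0) [-x clear] — {P1, P12, P4, P5, P8}

Valid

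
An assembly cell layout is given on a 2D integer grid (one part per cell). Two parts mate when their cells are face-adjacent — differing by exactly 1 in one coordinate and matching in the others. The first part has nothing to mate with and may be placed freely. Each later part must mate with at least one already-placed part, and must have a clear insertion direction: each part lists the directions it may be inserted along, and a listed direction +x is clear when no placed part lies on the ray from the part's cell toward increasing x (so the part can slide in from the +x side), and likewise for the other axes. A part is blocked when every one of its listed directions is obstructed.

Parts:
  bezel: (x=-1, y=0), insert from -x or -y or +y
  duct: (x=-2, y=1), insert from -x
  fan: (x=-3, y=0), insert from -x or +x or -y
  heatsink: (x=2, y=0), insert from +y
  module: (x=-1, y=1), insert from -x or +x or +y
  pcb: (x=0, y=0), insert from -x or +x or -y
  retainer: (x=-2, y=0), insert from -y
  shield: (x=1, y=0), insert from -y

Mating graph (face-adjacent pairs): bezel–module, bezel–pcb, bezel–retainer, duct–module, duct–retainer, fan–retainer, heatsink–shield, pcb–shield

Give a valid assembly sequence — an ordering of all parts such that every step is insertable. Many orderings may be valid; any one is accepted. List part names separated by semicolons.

1. fan@(-3, 0) [-x clear] — {fan}
2. retainer@(-2, 0) [-y clear] — {fan, retainer}
3. duct@(-2, 1) [-x clear] — {duct, fan, retainer}
4. module@(-1, 1) [+x clear] — {duct, fan, module, retainer}
5. bezel@(-1, 0) [-y clear] — {bezel, duct, fan, module, retainer}
6. pcb@(0, 0) [+x clear] — {bezel, duct, fan, module, pcb, retainer}
7. shield@(1, 0) [-y clear] — {bezel, duct, fan, module, pcb, retainer, shield}
8. heatsink@(2, 0) [+y clear] — {bezel, duct, fan, heatsink, module, pcb, retainer, shield}

fan; retainer; duct; module; bezel; pcb; shield; heatsink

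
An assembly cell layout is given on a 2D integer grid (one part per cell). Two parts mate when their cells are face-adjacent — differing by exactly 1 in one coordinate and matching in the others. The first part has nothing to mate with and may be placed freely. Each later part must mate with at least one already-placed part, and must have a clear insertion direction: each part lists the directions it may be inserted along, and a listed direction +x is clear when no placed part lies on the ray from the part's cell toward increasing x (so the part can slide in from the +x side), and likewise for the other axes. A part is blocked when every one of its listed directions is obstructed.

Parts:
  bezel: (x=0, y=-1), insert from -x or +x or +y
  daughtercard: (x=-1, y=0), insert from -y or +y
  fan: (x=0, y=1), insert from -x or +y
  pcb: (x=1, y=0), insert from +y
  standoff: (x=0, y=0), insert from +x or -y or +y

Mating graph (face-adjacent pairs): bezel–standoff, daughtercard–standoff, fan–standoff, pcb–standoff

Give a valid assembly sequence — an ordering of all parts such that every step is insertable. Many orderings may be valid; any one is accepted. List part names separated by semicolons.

pcb; standoff; daughtercard; fan; bezel

1. pcb@(1, 0) [+y clear] — {pcb}
2. standoff@(0, 0) [-y clear] — {pcb, standoff}
3. daughtercard@(-1, 0) [-y clear] — {daughtercard, pcb, standoff}
4. fan@(0, 1) [-x clear] — {daughtercard, fan, pcb, standoff}
5. bezel@(0, -1) [-x clear] — {bezel, daughtercard, fan, pcb, standoff}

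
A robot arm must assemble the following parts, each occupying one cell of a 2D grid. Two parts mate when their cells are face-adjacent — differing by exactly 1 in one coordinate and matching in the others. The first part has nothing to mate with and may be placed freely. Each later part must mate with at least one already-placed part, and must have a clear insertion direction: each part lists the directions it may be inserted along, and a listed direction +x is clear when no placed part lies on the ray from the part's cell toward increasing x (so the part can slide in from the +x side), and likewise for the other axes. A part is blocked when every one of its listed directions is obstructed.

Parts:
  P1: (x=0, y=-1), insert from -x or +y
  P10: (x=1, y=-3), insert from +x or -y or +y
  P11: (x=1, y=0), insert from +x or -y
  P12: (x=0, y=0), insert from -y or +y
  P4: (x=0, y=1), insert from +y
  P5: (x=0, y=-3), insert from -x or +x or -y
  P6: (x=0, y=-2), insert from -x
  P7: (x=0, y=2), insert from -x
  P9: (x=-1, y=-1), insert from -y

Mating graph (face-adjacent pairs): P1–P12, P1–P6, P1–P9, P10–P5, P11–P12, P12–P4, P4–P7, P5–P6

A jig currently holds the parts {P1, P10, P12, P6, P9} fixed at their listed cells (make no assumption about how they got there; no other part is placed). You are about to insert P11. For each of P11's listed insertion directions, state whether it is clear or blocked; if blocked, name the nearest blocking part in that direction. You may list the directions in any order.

+x: clear; -y: blocked by P10

+x: ray from P11(1, 0) has no placed part ⇒ clear
-y: nearest on ray is P10@(1, -3) ⇒ blocked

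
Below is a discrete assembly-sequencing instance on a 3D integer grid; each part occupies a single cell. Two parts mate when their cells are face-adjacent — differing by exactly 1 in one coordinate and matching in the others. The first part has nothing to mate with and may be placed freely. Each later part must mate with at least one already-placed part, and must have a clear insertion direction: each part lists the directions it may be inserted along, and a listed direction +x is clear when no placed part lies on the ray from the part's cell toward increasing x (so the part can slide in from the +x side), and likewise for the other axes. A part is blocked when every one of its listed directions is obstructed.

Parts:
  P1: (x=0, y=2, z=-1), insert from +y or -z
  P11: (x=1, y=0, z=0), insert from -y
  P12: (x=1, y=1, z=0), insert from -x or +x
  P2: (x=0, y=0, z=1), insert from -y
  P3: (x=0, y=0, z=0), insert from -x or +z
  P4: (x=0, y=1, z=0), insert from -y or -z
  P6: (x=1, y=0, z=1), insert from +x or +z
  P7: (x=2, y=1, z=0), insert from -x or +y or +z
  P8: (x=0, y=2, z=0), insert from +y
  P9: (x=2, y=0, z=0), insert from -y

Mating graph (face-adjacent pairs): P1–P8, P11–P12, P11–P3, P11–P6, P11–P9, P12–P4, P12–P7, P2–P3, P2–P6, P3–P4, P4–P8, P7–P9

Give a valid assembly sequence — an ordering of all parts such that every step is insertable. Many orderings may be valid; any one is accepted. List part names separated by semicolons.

1. P11@(1, 0, 0) [-y clear] — {P11}
2. P6@(1, 0, 1) [+x clear] — {P11, P6}
3. P2@(0, 0, 1) [-y clear] — {P11, P2, P6}
4. P12@(1, 1, 0) [-x clear] — {P11, P12, P2, P6}
5. P7@(2, 1, 0) [+y clear] — {P11, P12, P2, P6, P7}
6. P4@(0, 1, 0) [-y clear] — {P11, P12, P2, P4, P6, P7}
7. P8@(0, 2, 0) [+y clear] — {P11, P12, P2, P4, P6, P7, P8}
8. P1@(0, 2, -1) [+y clear] — {P1, P11, P12, P2, P4, P6, P7, P8}
9. P9@(2, 0, 0) [-y clear] — {P1, P11, P12, P2, P4, P6, P7, P8, P9}
10. P3@(0, 0, 0) [-x clear] — {P1, P11, P12, P2, P3, P4, P6, P7, P8, P9}

P11; P6; P2; P12; P7; P4; P8; P1; P9; P3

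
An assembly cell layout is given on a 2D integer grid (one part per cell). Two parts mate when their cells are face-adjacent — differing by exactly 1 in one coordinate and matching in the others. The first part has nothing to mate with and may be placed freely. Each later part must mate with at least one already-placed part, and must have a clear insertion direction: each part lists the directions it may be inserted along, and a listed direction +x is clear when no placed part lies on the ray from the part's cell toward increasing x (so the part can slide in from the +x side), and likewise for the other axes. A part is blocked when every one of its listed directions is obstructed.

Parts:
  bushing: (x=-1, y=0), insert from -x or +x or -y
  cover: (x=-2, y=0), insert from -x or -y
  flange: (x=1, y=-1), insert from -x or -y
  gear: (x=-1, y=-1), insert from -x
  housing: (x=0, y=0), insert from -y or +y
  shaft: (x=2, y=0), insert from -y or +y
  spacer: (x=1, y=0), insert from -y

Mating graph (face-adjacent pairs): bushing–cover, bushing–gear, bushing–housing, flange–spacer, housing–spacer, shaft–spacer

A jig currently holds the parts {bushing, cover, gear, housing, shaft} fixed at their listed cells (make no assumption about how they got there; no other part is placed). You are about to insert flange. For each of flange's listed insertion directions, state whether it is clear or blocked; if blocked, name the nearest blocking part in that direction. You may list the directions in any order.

-x: nearest on ray is gear@(-1, -1) ⇒ blocked
-y: ray from flange(1, -1) has no placed part ⇒ clear

-x: blocked by gear; -y: clear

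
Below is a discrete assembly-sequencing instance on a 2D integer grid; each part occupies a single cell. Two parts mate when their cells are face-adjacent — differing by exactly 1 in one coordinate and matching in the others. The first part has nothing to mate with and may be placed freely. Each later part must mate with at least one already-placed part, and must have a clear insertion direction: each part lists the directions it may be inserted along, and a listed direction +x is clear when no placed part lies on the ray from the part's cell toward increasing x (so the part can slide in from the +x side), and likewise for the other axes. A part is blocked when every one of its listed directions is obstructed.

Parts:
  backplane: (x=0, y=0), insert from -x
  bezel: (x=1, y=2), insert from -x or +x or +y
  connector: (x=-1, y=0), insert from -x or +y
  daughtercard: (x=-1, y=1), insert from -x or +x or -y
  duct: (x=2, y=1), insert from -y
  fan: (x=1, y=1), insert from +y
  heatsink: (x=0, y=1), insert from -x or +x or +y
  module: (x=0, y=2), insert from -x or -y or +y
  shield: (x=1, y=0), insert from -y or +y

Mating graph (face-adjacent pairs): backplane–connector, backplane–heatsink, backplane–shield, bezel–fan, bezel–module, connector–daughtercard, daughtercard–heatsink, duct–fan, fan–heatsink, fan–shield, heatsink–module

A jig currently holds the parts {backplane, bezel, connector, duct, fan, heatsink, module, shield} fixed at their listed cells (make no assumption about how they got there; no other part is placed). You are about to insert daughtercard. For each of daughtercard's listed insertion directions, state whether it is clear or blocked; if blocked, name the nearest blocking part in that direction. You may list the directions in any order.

+x: blocked by heatsink; -x: clear; -y: blocked by connector

-x: ray from daughtercard(-1, 1) has no placed part ⇒ clear
+x: nearest on ray is heatsink@(0, 1) ⇒ blocked
-y: nearest on ray is connector@(-1, 0) ⇒ blocked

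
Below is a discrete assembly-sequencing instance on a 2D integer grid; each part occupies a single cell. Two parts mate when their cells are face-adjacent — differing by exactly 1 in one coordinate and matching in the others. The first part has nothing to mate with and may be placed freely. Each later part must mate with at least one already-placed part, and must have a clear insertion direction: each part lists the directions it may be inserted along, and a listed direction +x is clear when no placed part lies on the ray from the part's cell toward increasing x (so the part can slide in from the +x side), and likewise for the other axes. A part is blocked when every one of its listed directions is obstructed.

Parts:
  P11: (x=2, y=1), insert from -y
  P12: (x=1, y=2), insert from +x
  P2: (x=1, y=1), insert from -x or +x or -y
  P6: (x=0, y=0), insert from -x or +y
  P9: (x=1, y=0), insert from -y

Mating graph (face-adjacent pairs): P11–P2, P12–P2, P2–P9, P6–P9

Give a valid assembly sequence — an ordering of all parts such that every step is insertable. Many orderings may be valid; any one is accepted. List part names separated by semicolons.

1. P2@(1, 1) [-x clear] — {P2}
2. P11@(2, 1) [-y clear] — {P11, P2}
3. P12@(1, 2) [+x clear] — {P11, P12, P2}
4. P9@(1, 0) [-y clear] — {P11, P12, P2, P9}
5. P6@(0, 0) [-x clear] — {P11, P12, P2, P6, P9}

P2; P11; P12; P9; P6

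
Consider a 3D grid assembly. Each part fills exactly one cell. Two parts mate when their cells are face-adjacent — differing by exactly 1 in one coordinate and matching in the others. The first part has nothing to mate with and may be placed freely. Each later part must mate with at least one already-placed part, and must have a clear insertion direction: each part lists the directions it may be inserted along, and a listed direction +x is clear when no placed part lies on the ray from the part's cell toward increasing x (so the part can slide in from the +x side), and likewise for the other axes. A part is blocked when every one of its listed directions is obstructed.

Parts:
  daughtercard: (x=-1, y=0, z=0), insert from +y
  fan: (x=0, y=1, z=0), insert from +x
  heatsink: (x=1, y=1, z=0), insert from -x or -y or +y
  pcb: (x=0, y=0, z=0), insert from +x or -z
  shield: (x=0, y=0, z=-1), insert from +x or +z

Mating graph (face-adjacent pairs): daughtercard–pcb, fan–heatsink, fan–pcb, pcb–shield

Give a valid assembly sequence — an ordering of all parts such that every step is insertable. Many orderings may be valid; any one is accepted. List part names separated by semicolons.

daughtercard; pcb; fan; shield; heatsink

1. daughtercard@(-1, 0, 0) [+y clear] — {daughtercard}
2. pcb@(0, 0, 0) [+x clear] — {daughtercard, pcb}
3. fan@(0, 1, 0) [+x clear] — {daughtercard, fan, pcb}
4. shield@(0, 0, -1) [+x clear] — {daughtercard, fan, pcb, shield}
5. heatsink@(1, 1, 0) [-y clear] — {daughtercard, fan, heatsink, pcb, shield}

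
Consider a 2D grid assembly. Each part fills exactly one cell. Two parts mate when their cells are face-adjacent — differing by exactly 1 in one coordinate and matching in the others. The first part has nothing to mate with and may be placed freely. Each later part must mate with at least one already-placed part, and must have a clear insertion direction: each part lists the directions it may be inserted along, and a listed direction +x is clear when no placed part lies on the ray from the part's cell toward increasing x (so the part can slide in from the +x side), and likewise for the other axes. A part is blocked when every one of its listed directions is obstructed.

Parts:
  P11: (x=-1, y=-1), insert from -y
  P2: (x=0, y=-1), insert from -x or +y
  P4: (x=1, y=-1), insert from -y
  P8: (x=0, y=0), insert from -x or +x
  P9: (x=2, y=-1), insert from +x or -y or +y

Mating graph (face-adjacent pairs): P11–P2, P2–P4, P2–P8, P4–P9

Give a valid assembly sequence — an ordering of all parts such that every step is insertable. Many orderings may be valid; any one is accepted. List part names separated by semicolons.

P11; P2; P4; P8; P9

1. P11@(-1, -1) [-y clear] — {P11}
2. P2@(0, -1) [+y clear] — {P11, P2}
3. P4@(1, -1) [-y clear] — {P11, P2, P4}
4. P8@(0, 0) [-x clear] — {P11, P2, P4, P8}
5. P9@(2, -1) [+x clear] — {P11, P2, P4, P8, P9}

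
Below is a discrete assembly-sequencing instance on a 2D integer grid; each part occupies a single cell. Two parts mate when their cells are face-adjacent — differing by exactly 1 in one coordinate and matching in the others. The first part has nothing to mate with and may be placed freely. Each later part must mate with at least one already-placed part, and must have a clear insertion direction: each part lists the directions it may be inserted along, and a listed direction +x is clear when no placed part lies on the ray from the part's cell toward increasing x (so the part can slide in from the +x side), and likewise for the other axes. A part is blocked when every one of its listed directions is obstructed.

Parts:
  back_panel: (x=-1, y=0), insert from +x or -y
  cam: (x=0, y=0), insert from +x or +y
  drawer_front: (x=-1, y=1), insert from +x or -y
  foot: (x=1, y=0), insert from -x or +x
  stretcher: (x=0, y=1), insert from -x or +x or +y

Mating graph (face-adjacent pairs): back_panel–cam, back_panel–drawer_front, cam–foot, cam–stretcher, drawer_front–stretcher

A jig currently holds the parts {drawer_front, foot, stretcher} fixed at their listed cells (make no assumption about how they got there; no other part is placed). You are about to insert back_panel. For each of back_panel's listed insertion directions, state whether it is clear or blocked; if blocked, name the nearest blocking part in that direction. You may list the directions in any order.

+x: blocked by foot; -y: clear

+x: nearest on ray is foot@(1, 0) ⇒ blocked
-y: ray from back_panel(-1, 0) has no placed part ⇒ clear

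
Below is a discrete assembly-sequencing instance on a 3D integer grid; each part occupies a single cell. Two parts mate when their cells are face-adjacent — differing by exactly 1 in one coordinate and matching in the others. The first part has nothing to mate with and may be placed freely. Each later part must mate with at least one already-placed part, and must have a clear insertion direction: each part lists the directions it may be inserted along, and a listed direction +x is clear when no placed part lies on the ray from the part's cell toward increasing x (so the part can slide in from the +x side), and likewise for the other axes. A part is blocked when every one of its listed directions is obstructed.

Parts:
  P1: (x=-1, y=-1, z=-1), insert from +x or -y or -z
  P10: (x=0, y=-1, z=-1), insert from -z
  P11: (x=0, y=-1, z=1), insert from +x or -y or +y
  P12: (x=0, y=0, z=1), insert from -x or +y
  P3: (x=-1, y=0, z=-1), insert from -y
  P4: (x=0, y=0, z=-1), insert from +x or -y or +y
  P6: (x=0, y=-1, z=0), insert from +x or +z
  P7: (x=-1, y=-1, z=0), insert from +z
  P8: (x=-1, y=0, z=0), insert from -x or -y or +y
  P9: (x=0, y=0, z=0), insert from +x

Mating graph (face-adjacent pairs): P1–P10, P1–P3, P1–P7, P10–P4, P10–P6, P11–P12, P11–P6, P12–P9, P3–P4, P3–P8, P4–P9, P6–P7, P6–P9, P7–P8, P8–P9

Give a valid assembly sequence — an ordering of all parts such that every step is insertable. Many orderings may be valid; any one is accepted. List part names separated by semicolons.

1. P12@(0, 0, 1) [-x clear] — {P12}
2. P11@(0, -1, 1) [+x clear] — {P11, P12}
3. P6@(0, -1, 0) [+x clear] — {P11, P12, P6}
4. P10@(0, -1, -1) [-z clear] — {P10, P11, P12, P6}
5. P4@(0, 0, -1) [+x clear] — {P10, P11, P12, P4, P6}
6. P3@(-1, 0, -1) [-y clear] — {P10, P11, P12, P3, P4, P6}
7. P8@(-1, 0, 0) [-x clear] — {P10, P11, P12, P3, P4, P6, P8}
8. P1@(-1, -1, -1) [-y clear] — {P1, P10, P11, P12, P3, P4, P6, P8}
9. P7@(-1, -1, 0) [+z clear] — {P1, P10, P11, P12, P3, P4, P6, P7, P8}
10. P9@(0, 0, 0) [+x clear] — {P1, P10, P11, P12, P3, P4, P6, P7, P8, P9}

P12; P11; P6; P10; P4; P3; P8; P1; P7; P9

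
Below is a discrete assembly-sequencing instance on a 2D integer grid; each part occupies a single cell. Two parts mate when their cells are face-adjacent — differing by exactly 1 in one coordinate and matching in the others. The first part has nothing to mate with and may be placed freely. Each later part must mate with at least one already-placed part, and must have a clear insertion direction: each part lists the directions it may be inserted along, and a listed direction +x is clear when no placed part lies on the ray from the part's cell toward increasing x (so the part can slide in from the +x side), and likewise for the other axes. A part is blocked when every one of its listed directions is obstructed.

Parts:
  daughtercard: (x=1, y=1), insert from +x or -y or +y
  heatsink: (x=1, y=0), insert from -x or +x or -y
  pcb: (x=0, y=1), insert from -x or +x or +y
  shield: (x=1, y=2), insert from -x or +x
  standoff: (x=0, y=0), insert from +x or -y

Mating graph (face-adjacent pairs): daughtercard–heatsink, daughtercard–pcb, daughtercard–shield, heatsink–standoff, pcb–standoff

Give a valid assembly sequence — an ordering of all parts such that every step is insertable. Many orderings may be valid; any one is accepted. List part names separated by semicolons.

standoff; heatsink; pcb; daughtercard; shield

1. standoff@(0, 0) [+x clear] — {standoff}
2. heatsink@(1, 0) [+x clear] — {heatsink, standoff}
3. pcb@(0, 1) [-x clear] — {heatsink, pcb, standoff}
4. daughtercard@(1, 1) [+x clear] — {daughtercard, heatsink, pcb, standoff}
5. shield@(1, 2) [-x clear] — {daughtercard, heatsink, pcb, shield, standoff}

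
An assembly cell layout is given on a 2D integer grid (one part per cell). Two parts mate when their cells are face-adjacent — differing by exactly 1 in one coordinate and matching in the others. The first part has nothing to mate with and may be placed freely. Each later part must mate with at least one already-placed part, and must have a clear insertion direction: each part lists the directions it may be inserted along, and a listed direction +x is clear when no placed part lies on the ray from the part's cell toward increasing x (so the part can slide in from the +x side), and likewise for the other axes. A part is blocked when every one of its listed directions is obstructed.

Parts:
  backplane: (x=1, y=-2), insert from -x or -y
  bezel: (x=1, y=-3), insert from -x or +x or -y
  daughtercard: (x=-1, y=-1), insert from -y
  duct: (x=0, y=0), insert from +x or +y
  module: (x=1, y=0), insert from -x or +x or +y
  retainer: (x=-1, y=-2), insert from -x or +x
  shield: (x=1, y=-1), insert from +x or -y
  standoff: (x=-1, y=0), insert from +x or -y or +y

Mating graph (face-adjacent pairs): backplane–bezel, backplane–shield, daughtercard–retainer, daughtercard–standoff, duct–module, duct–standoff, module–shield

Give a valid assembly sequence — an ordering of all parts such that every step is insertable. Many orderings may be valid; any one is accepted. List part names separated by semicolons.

bezel; backplane; shield; module; duct; standoff; daughtercard; retainer

1. bezel@(1, -3) [-x clear] — {bezel}
2. backplane@(1, -2) [-x clear] — {backplane, bezel}
3. shield@(1, -1) [+x clear] — {backplane, bezel, shield}
4. module@(1, 0) [-x clear] — {backplane, bezel, module, shield}
5. duct@(0, 0) [+y clear] — {backplane, bezel, duct, module, shield}
6. standoff@(-1, 0) [-y clear] — {backplane, bezel, duct, module, shield, standoff}
7. daughtercard@(-1, -1) [-y clear] — {backplane, bezel, daughtercard, duct, module, shield, standoff}
8. retainer@(-1, -2) [-x clear] — {backplane, bezel, daughtercard, duct, module, retainer, shield, standoff}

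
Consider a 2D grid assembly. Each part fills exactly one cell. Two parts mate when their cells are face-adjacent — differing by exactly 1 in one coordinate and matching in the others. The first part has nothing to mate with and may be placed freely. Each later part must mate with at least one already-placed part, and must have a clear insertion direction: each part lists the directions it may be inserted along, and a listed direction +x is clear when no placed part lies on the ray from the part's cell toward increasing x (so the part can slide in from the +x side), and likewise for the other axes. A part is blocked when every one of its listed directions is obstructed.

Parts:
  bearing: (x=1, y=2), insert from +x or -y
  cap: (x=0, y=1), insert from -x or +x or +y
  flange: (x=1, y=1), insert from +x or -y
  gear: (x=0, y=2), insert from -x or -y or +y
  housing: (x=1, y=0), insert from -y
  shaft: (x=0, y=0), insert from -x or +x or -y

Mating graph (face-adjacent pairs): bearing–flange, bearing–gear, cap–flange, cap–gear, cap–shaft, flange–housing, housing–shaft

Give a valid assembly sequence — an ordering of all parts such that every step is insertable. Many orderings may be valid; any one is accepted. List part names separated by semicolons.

1. shaft@(0, 0) [-x clear] — {shaft}
2. housing@(1, 0) [-y clear] — {housing, shaft}
3. cap@(0, 1) [-x clear] — {cap, housing, shaft}
4. flange@(1, 1) [+x clear] — {cap, flange, housing, shaft}
5. bearing@(1, 2) [+x clear] — {bearing, cap, flange, housing, shaft}
6. gear@(0, 2) [-x clear] — {bearing, cap, flange, gear, housing, shaft}

shaft; housing; cap; flange; bearing; gear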